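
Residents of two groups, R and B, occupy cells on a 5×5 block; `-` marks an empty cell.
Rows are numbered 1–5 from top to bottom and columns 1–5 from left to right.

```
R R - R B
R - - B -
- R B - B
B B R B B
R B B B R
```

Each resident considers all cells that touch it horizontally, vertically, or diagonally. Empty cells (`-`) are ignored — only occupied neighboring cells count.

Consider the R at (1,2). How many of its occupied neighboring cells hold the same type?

2

Occupied neighbors of (1,2): (1,1)=R, (2,1)=R.
Same type (R): 2 of 2.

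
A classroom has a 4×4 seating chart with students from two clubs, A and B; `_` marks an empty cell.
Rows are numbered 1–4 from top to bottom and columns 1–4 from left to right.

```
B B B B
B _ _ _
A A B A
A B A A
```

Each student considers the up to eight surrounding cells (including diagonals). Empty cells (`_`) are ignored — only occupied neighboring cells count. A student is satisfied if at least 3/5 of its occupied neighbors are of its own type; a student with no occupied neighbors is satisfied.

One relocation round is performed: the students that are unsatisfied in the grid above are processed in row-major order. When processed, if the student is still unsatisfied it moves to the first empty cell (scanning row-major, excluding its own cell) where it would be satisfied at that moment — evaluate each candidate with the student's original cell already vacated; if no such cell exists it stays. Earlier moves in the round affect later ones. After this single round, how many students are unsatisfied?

2

Initially unsatisfied (in order): (2,1), (3,1), (3,2), (3,3), (4,2).
  (2,1) → (2,2).
  (3,1): no empty cell satisfies it; stays.
  (3,2): no empty cell satisfies it; stays.
  (3,3) → (2,1).
  (4,2) → (2,3).
Resulting grid:
B B B B
B B B _
A A _ A
A _ A A
Unsatisfied now: (3,1), (3,2).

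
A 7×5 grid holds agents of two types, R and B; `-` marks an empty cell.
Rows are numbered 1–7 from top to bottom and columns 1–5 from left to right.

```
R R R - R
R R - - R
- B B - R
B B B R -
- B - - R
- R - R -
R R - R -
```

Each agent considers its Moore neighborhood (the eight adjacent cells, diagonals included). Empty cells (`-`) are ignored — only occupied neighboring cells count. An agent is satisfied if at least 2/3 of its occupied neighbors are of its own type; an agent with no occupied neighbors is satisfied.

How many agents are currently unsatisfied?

(1,1)R 3/3 satisfied
(1,2)R 4/4 satisfied
(1,3)R 2/2 satisfied
(1,5)R 1/1 satisfied
(2,1)R 3/4 satisfied
(2,2)R 4/6 satisfied
(2,5)R 2/2 satisfied
(3,2)B 4/6 satisfied
(3,3)B 3/5 not
(3,5)R 2/2 satisfied
(4,1)B 3/3 satisfied
(4,2)B 5/5 satisfied
(4,3)B 4/5 satisfied
(4,4)R 2/4 not
(5,2)B 3/4 satisfied
(5,5)R 2/2 satisfied
(6,2)R 2/3 satisfied
(6,4)R 2/2 satisfied
(7,1)R 2/2 satisfied
(7,2)R 2/2 satisfied
(7,4)R 1/1 satisfied
Unsatisfied: (3,3), (4,4) — 2 in total.

2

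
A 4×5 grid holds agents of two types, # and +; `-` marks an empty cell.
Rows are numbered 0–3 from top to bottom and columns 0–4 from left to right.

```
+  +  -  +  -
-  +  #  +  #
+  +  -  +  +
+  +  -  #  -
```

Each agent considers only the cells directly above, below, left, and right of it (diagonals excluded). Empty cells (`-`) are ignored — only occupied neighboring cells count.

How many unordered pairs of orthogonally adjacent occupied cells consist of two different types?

Scan each occupied cell's neighbors to the right and below so each pair is counted once.
Row 0: +(0,0)–+(0,1)= +(0,1)–+(1,1)= +(0,3)–+(1,3)=  → 0/3 unlike.
Row 1: +(1,1)–#(1,2)≠ +(1,1)–+(2,1)= #(1,2)–+(1,3)≠ +(1,3)–#(1,4)≠ +(1,3)–+(2,3)= #(1,4)–+(2,4)≠  → 4/6 unlike.
Row 2: +(2,0)–+(2,1)= +(2,0)–+(3,0)= +(2,1)–+(3,1)= +(2,3)–+(2,4)= +(2,3)–#(3,3)≠  → 1/5 unlike.
Row 3: +(3,0)–+(3,1)=  → 0/1 unlike.
Total adjacent occupied pairs: 15; unlike-type pairs: 5.

5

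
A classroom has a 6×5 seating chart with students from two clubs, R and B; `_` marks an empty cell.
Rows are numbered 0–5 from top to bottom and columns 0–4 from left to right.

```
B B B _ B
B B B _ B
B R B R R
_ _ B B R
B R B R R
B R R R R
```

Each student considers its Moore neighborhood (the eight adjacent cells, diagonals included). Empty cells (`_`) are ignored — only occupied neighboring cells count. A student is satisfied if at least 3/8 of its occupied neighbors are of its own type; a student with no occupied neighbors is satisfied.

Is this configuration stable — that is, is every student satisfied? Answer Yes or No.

(0,0)B 3/3 ✓
(0,1)B 5/5 ✓
(0,2)B 3/3 ✓
(0,4)B 1/1 ✓
(1,0)B 4/5 ✓
(1,1)B 7/8 ✓
(1,2)B 4/6 ✓
(1,4)B 1/3 ✗
(2,0)B 2/3 ✓
(2,1)R 0/6 ✗
(2,2)B 4/6 ✓
(2,3)R 2/7 ✗
(2,4)R 2/4 ✓
(3,2)B 3/7 ✓
(3,3)B 3/8 ✓
(3,4)R 4/5 ✓
(4,0)B 1/3 ✗
(4,1)R 2/6 ✗
(4,2)B 2/7 ✗
(4,3)R 5/8 ✓
(4,4)R 4/5 ✓
(5,0)B 1/3 ✗
(5,1)R 2/5 ✓
(5,2)R 4/5 ✓
(5,3)R 4/5 ✓
(5,4)R 3/3 ✓
For instance (1,4) has only 1/3 same-type neighbors, below 3/8.

No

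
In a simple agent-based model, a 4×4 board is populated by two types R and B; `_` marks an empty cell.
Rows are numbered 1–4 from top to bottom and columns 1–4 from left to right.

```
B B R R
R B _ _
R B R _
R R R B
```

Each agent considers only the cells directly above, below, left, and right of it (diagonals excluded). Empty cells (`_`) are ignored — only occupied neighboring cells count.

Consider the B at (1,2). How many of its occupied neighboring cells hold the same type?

Occupied neighbors of (1,2): (2,2)=B, (1,1)=B, (1,3)=R.
Same type (B): 2 of 3.

2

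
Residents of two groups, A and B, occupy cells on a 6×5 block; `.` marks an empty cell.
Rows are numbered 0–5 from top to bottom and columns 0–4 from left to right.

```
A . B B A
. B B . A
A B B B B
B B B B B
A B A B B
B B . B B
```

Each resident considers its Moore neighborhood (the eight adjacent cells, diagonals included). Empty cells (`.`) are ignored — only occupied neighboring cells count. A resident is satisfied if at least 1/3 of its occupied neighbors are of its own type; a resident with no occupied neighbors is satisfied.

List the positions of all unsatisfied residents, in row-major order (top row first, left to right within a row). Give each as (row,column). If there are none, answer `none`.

(0,0)A 0/1 unhappy
(0,2)B 3/3 ok
(0,3)B 2/4 ok
(0,4)A 1/2 ok
(1,1)B 4/6 ok
(1,2)B 6/6 ok
(1,4)A 1/4 unhappy
(2,0)A 0/4 unhappy
(2,1)B 6/7 ok
(2,2)B 7/7 ok
(2,3)B 6/7 ok
(2,4)B 3/4 ok
(3,0)B 3/5 ok
(3,1)B 5/8 ok
(3,2)B 7/8 ok
(3,3)B 7/8 ok
(3,4)B 5/5 ok
(4,0)A 0/5 unhappy
(4,1)B 5/7 ok
(4,2)A 0/7 unhappy
(4,3)B 6/7 ok
(4,4)B 5/5 ok
(5,0)B 2/3 ok
(5,1)B 2/4 ok
(5,3)B 3/4 ok
(5,4)B 3/3 ok

(0,0), (1,4), (2,0), (4,0), (4,2)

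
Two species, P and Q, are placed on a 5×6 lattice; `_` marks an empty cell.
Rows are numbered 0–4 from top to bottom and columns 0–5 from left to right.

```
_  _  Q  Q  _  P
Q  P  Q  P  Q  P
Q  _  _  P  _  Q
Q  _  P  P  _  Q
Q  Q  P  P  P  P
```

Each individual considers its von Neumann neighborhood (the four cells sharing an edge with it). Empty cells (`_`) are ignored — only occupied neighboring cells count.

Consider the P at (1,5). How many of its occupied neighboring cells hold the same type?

1

Occupied neighbors of (1,5): (0,5)=P, (2,5)=Q, (1,4)=Q.
Same type (P): 1 of 3.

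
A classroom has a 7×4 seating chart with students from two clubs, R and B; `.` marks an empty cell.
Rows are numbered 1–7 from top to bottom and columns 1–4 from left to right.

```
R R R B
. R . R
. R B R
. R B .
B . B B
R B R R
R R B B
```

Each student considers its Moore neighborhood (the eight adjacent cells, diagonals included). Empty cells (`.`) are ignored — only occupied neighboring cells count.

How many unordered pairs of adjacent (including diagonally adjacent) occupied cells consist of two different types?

26

Scan each occupied cell's neighbors to the right and below (and the two forward diagonals) so each pair is counted once.
From row 1: 2 unlike of 8 pairs (running 2/8).
From row 2: 2 unlike of 4 pairs (running 4/12).
From row 3: 5 unlike of 7 pairs (running 9/19).
From row 4: 3 unlike of 5 pairs (running 12/24).
From row 5: 5 unlike of 8 pairs (running 17/32).
From row 6: 8 unlike of 13 pairs (running 25/45).
From row 7: 1 unlike of 3 pairs (running 26/48).
Total adjacent occupied pairs: 48; unlike-type pairs: 26.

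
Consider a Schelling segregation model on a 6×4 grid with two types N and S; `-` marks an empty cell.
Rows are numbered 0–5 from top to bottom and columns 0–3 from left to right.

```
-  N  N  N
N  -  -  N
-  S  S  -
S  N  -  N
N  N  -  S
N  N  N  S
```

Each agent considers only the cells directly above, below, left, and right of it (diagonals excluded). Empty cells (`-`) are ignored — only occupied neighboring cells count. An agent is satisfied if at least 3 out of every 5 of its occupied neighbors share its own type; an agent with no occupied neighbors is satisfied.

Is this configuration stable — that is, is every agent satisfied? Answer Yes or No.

No

Row 0: (0,1)N 1/1 ✓ · (0,2)N 2/2 ✓ · (0,3)N 2/2 ✓
Row 1: (1,0)N 0/0 ✓ · (1,3)N 1/1 ✓
Row 2: (2,1)S 1/2 ✗ · (2,2)S 1/1 ✓
Row 3: (3,0)S 0/2 ✗ · (3,1)N 1/3 ✗ · (3,3)N 0/1 ✗
Row 4: (4,0)N 2/3 ✓ · (4,1)N 3/3 ✓ · (4,3)S 1/2 ✗
Row 5: (5,0)N 2/2 ✓ · (5,1)N 3/3 ✓ · (5,2)N 1/2 ✗ · (5,3)S 1/2 ✗
For instance (2,1) has only 1/2 same-type neighbors, below 3/5.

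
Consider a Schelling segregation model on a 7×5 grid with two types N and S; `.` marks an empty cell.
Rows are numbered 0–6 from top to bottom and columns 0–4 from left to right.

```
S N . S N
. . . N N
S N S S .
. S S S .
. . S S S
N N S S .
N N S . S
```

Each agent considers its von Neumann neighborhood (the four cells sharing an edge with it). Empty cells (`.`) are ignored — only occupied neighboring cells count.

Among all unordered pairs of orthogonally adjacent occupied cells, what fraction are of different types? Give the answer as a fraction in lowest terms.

9/28

Scan each occupied cell's neighbors to the right and below so each pair is counted once.
From row 0: 3 unlike of 4 pairs (running 3/4).
From row 1: 1 unlike of 2 pairs (running 4/6).
From row 2: 3 unlike of 6 pairs (running 7/12).
From row 3: 0 unlike of 4 pairs (running 7/16).
From row 4: 0 unlike of 4 pairs (running 7/20).
From row 5: 1 unlike of 6 pairs (running 8/26).
From row 6: 1 unlike of 2 pairs (running 9/28).
Total adjacent occupied pairs: 28; unlike-type pairs: 9.
9/28 is already in lowest terms.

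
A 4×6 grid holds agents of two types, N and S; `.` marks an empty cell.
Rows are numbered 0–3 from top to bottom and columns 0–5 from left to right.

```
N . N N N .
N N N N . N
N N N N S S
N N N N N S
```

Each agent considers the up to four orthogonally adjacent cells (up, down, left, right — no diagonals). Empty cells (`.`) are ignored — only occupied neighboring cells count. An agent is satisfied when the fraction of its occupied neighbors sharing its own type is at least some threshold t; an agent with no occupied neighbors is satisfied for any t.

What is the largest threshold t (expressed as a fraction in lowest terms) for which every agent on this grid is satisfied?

Row 0: (0,0)N 1/1 · (0,2)N 2/2 · (0,3)N 3/3 · (0,4)N 1/1
Row 1: (1,0)N 3/3 · (1,1)N 3/3 · (1,2)N 4/4 · (1,3)N 3/3 · (1,5)N 0/1
Row 2: (2,0)N 3/3 · (2,1)N 4/4 · (2,2)N 4/4 · (2,3)N 3/4 · (2,4)S 1/3 · (2,5)S 2/3
Row 3: (3,0)N 2/2 · (3,1)N 3/3 · (3,2)N 3/3 · (3,3)N 3/3 · (3,4)N 1/3 · (3,5)S 1/2
The smallest same-type fraction is 0/1 at (1,5), which reduces to 0/1. Any threshold above that leaves this agent unsatisfied.

0/1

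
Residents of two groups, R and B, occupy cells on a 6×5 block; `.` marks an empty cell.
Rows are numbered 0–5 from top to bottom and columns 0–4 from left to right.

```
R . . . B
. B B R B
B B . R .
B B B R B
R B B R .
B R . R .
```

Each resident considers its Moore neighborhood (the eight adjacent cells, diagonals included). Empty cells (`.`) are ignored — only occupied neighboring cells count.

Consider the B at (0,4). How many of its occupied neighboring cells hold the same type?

1

Occupied neighbors of (0,4): (1,3)=R, (1,4)=B.
Same type (B): 1 of 2.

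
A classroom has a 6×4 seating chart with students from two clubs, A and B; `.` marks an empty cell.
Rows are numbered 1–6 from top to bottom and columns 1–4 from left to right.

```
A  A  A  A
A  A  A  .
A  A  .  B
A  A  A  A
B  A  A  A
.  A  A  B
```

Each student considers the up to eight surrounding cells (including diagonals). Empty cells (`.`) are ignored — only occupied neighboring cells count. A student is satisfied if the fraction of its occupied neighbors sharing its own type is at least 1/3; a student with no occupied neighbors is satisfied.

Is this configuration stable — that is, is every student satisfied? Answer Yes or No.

(1,1)A 3/3 ✓
(1,2)A 5/5 ✓
(1,3)A 4/4 ✓
(1,4)A 2/2 ✓
(2,1)A 5/5 ✓
(2,2)A 7/7 ✓
(2,3)A 5/6 ✓
(3,1)A 5/5 ✓
(3,2)A 7/7 ✓
(3,4)B 0/3 ✗
(4,1)A 4/5 ✓
(4,2)A 6/7 ✓
(4,3)A 6/7 ✓
(4,4)A 3/4 ✓
(5,1)B 0/4 ✗
(5,2)A 6/7 ✓
(5,3)A 7/8 ✓
(5,4)A 4/5 ✓
(6,2)A 3/4 ✓
(6,3)A 4/5 ✓
(6,4)B 0/3 ✗
For instance (3,4) has only 0/3 same-type neighbors, below 1/3.

No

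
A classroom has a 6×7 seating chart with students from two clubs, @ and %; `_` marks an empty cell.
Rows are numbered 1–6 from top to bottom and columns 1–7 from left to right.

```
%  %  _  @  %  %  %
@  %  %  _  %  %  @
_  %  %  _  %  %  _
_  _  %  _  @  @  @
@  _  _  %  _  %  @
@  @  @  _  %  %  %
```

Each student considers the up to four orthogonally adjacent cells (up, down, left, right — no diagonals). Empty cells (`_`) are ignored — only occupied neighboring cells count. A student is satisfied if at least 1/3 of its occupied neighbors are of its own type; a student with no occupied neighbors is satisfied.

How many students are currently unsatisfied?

(1,1)% 1/2 ok
(1,2)% 2/2 ok
(1,4)@ 0/1 unhappy
(1,5)% 2/3 ok
(1,6)% 3/3 ok
(1,7)% 1/2 ok
(2,1)@ 0/2 unhappy
(2,2)% 3/4 ok
(2,3)% 2/2 ok
(2,5)% 3/3 ok
(2,6)% 3/4 ok
(2,7)@ 0/2 unhappy
(3,2)% 2/2 ok
(3,3)% 3/3 ok
(3,5)% 2/3 ok
(3,6)% 2/3 ok
(4,3)% 1/1 ok
(4,5)@ 1/2 ok
(4,6)@ 2/4 ok
(4,7)@ 2/2 ok
(5,1)@ 1/1 ok
(5,4)% 0/0 ok
(5,6)% 1/3 ok
(5,7)@ 1/3 ok
(6,1)@ 2/2 ok
(6,2)@ 2/2 ok
(6,3)@ 1/1 ok
(6,5)% 1/1 ok
(6,6)% 3/3 ok
(6,7)% 1/2 ok
Unsatisfied: (1,4), (2,1), (2,7) — 3 in total.

3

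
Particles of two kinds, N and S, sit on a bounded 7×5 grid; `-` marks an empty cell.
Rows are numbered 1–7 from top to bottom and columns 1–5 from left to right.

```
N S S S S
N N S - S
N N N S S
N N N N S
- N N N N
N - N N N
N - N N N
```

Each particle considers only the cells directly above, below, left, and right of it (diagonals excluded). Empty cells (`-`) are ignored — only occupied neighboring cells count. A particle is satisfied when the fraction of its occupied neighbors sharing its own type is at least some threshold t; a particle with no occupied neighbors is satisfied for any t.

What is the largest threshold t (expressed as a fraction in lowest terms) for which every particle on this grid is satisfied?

(1,1)N 1/2
(1,2)S 1/3
(1,3)S 3/3
(1,4)S 2/2
(1,5)S 2/2
(2,1)N 3/3
(2,2)N 2/4
(2,3)S 1/3
(2,5)S 2/2
(3,1)N 3/3
(3,2)N 4/4
(3,3)N 2/4
(3,4)S 1/3
(3,5)S 3/3
(4,1)N 2/2
(4,2)N 4/4
(4,3)N 4/4
(4,4)N 2/4
(4,5)S 1/3
(5,2)N 2/2
(5,3)N 4/4
(5,4)N 4/4
(5,5)N 2/3
(6,1)N 1/1
(6,3)N 3/3
(6,4)N 4/4
(6,5)N 3/3
(7,1)N 1/1
(7,3)N 2/2
(7,4)N 3/3
(7,5)N 2/2
The smallest same-type fraction is 1/3 at (1,2), which reduces to 1/3. Any threshold above that leaves this particle unsatisfied.

1/3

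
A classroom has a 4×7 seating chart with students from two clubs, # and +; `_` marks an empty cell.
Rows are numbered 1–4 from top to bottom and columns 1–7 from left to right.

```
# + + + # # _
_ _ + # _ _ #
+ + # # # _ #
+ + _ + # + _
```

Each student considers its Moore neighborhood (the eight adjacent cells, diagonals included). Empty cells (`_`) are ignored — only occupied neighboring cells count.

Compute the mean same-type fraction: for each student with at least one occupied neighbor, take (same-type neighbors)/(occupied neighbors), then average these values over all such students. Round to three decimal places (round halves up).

Row 1: (1,1)# 0/1 · (1,2)+ 2/3 · (1,3)+ 3/4 · (1,4)+ 2/4 · (1,5)# 2/3 · (1,6)# 2/2
Row 2: (2,3)+ 4/7 · (2,4)# 4/7 · (2,7)# 2/2
Row 3: (3,1)+ 3/3 · (3,2)+ 4/5 · (3,3)# 2/6 · (3,4)# 4/6 · (3,5)# 3/5 · (3,7)# 1/2
Row 4: (4,1)+ 3/3 · (4,2)+ 3/4 · (4,4)+ 0/4 · (4,5)# 2/4 · (4,6)+ 0/3
Sum over 20 students: 0/1 + 2/3 + 3/4 + 2/4 + 2/3 + 2/2 + 4/7 + 4/7 + 2/2 + 3/3 + 4/5 + 2/6 + 4/6 + 3/5 + 1/2 + 3/3 + 3/4 + 0/4 + 2/4 + 0/3 = 1247/105; mean = 1247/105 ÷ 20 = 1247/2100 = 0.593809… → 0.594.

0.594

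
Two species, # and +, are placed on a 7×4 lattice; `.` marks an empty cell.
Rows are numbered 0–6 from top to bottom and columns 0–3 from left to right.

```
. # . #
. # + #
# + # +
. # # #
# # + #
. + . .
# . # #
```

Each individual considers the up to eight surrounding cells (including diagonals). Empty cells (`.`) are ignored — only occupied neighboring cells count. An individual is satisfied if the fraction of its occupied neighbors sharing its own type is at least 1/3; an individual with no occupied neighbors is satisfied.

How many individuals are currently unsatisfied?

6

(0,1)# 1/2 ✓
(0,3)# 1/2 ✓
(1,1)# 3/5 ✓
(1,2)+ 2/7 ✗
(1,3)# 2/4 ✓
(2,0)# 2/3 ✓
(2,1)+ 1/6 ✗
(2,2)# 5/8 ✓
(2,3)+ 1/5 ✗
(3,1)# 5/7 ✓
(3,2)# 5/8 ✓
(3,3)# 3/5 ✓
(4,0)# 2/3 ✓
(4,1)# 3/5 ✓
(4,2)+ 1/6 ✗
(4,3)# 2/3 ✓
(5,1)+ 1/5 ✗
(6,0)# 0/1 ✗
(6,2)# 1/2 ✓
(6,3)# 1/1 ✓
Unsatisfied: (1,2), (2,1), (2,3), (4,2), (5,1), (6,0) — 6 in total.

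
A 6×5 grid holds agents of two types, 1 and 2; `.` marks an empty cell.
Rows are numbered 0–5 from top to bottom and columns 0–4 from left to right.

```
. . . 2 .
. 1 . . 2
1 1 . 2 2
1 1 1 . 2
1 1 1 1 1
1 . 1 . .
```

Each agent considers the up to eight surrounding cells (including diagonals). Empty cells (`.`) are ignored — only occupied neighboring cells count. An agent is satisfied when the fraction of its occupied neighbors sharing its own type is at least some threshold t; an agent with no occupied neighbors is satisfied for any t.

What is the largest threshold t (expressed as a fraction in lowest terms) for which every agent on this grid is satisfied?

1/2

(0,3)2 1/1
(1,1)1 2/2
(1,4)2 3/3
(2,0)1 4/4
(2,1)1 5/5
(2,3)2 3/4
(2,4)2 3/3
(3,0)1 5/5
(3,1)1 7/7
(3,2)1 5/6
(3,4)2 2/4
(4,0)1 4/4
(4,1)1 7/7
(4,2)1 5/5
(4,3)1 4/5
(4,4)1 1/2
(5,0)1 2/2
(5,2)1 3/3
The smallest same-type fraction is 2/4 at (3,4), which reduces to 1/2. Any threshold above that leaves this agent unsatisfied.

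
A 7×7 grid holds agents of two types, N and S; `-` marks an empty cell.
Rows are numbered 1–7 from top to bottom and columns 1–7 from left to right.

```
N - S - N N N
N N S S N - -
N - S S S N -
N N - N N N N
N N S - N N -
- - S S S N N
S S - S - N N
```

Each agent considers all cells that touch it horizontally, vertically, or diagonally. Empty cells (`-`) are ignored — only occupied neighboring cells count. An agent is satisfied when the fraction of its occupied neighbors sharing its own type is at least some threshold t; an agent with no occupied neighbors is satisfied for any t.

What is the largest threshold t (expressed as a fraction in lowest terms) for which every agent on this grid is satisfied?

2/7

Row 1: (1,1)N 2/2 · (1,3)S 2/3 · (1,5)N 2/3 · (1,6)N 3/3 · (1,7)N 1/1
Row 2: (2,1)N 3/3 · (2,2)N 3/6 · (2,3)S 4/5 · (2,4)S 5/7 · (2,5)N 3/6
Row 3: (3,1)N 4/4 · (3,3)S 3/6 · (3,4)S 4/7 · (3,5)S 2/7 · (3,6)N 4/5
Row 4: (4,1)N 4/4 · (4,2)N 4/6 · (4,4)N 2/6 · (4,5)N 5/7 · (4,6)N 5/6 · (4,7)N 3/3
Row 5: (5,1)N 3/3 · (5,2)N 3/5 · (5,3)S 2/5 · (5,5)N 5/7 · (5,6)N 6/7
Row 6: (6,3)S 4/5 · (6,4)S 4/5 · (6,5)S 2/6 · (6,6)N 5/6 · (6,7)N 4/4
Row 7: (7,1)S 1/1 · (7,2)S 2/2 · (7,4)S 3/3 · (7,6)N 3/4 · (7,7)N 3/3
The smallest same-type fraction is 2/7 at (3,5), which reduces to 2/7. Any threshold above that leaves this agent unsatisfied.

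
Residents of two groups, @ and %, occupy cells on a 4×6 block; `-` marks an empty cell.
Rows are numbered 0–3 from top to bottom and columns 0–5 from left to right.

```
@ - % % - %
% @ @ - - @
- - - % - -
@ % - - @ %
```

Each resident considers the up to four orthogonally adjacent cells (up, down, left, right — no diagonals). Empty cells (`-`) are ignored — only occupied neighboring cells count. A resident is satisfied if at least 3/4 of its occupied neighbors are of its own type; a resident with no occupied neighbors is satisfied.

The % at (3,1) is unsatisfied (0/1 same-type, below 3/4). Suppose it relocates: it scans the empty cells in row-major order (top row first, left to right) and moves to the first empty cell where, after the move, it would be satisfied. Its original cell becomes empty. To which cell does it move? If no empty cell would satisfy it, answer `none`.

Vacating (3,1). Empty cells in order:
  (0,1): 1/3 same-type → still unsatisfied.
  (0,4): 2/2 same-type → satisfied — stop here.

(0,4)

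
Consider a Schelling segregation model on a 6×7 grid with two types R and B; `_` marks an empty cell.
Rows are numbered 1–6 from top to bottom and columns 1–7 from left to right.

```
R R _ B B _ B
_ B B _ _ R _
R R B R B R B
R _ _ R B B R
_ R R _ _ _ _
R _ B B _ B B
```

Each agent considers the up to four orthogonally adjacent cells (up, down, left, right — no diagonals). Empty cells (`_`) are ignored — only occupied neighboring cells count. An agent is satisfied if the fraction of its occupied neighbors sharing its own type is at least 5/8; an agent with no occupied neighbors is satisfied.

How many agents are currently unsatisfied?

Row 1: (1,1)R 1/1 ok · (1,2)R 1/2 unhappy · (1,4)B 1/1 ok · (1,5)B 1/1 ok · (1,7)B 0/0 ok
Row 2: (2,2)B 1/3 unhappy · (2,3)B 2/2 ok · (2,6)R 1/1 ok
Row 3: (3,1)R 2/2 ok · (3,2)R 1/3 unhappy · (3,3)B 1/3 unhappy · (3,4)R 1/3 unhappy · (3,5)B 1/3 unhappy · (3,6)R 1/4 unhappy · (3,7)B 0/2 unhappy
Row 4: (4,1)R 1/1 ok · (4,4)R 1/2 unhappy · (4,5)B 2/3 ok · (4,6)B 1/3 unhappy · (4,7)R 0/2 unhappy
Row 5: (5,2)R 1/1 ok · (5,3)R 1/2 unhappy
Row 6: (6,1)R 0/0 ok · (6,3)B 1/2 unhappy · (6,4)B 1/1 ok · (6,6)B 1/1 ok · (6,7)B 1/1 ok
Unsatisfied: (1,2), (2,2), (3,2), (3,3), (3,4), (3,5), (3,6), (3,7), (4,4), (4,6), (4,7), (5,3), (6,3) — 13 in total.

13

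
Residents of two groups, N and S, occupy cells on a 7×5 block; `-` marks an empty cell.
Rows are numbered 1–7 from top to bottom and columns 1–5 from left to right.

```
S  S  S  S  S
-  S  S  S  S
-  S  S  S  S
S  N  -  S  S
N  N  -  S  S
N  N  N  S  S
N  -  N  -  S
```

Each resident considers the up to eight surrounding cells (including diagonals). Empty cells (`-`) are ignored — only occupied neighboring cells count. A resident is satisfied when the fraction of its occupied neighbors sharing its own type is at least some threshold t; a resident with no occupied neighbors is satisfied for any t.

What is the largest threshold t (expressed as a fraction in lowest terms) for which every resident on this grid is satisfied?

1/4

Row 1: (1,1)S 2/2 · (1,2)S 4/4 · (1,3)S 5/5 · (1,4)S 5/5 · (1,5)S 3/3
Row 2: (2,2)S 6/6 · (2,3)S 8/8 · (2,4)S 8/8 · (2,5)S 5/5
Row 3: (3,2)S 4/5 · (3,3)S 6/7 · (3,4)S 7/7 · (3,5)S 5/5
Row 4: (4,1)S 1/4 · (4,2)N 2/5 · (4,4)S 6/6 · (4,5)S 5/5
Row 5: (5,1)N 4/5 · (5,2)N 5/6 · (5,4)S 5/6 · (5,5)S 5/5
Row 6: (6,1)N 4/4 · (6,2)N 6/6 · (6,3)N 3/5 · (6,4)S 4/6 · (6,5)S 4/4
Row 7: (7,1)N 2/2 · (7,3)N 2/3 · (7,5)S 2/2
The smallest same-type fraction is 1/4 at (4,1), which reduces to 1/4. Any threshold above that leaves this resident unsatisfied.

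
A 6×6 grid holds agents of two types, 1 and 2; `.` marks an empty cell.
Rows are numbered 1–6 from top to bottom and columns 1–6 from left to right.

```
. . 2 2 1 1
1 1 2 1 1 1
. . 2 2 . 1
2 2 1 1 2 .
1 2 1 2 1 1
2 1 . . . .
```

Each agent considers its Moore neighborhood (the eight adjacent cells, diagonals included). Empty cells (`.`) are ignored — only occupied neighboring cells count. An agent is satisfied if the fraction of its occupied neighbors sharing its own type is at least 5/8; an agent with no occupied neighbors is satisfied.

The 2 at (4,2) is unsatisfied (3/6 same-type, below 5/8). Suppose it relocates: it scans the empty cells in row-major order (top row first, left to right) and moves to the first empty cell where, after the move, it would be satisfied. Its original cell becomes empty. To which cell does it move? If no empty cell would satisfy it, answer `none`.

Vacating (4,2). Empty cells in order:
  (1,1): 0/2 same-type → still unsatisfied.
  (1,2): 2/4 same-type → still unsatisfied.
  (3,1): 1/3 same-type → still unsatisfied.
  (3,2): 3/6 same-type → still unsatisfied.
  (3,5): 2/7 same-type → still unsatisfied.
  (4,6): 1/4 same-type → still unsatisfied.
  (6,3): 2/4 same-type → still unsatisfied.
  (6,4): 1/3 same-type → still unsatisfied.
  (6,5): 1/3 same-type → still unsatisfied.
  (6,6): 0/2 same-type → still unsatisfied.

none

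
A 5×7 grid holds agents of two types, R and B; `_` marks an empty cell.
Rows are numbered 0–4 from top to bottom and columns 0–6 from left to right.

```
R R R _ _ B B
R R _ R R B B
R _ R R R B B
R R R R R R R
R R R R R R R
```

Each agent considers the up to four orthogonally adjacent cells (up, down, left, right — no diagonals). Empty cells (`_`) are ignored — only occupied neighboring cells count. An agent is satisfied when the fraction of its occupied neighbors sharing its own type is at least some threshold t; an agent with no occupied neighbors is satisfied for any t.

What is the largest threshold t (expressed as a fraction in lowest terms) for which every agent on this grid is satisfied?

(0,0)R 2/2
(0,1)R 3/3
(0,2)R 1/1
(0,5)B 2/2
(0,6)B 2/2
(1,0)R 3/3
(1,1)R 2/2
(1,3)R 2/2
(1,4)R 2/3
(1,5)B 3/4
(1,6)B 3/3
(2,0)R 2/2
(2,2)R 2/2
(2,3)R 4/4
(2,4)R 3/4
(2,5)B 2/4
(2,6)B 2/3
(3,0)R 3/3
(3,1)R 3/3
(3,2)R 4/4
(3,3)R 4/4
(3,4)R 4/4
(3,5)R 3/4
(3,6)R 2/3
(4,0)R 2/2
(4,1)R 3/3
(4,2)R 3/3
(4,3)R 3/3
(4,4)R 3/3
(4,5)R 3/3
(4,6)R 2/2
The smallest same-type fraction is 2/4 at (2,5), which reduces to 1/2. Any threshold above that leaves this agent unsatisfied.

1/2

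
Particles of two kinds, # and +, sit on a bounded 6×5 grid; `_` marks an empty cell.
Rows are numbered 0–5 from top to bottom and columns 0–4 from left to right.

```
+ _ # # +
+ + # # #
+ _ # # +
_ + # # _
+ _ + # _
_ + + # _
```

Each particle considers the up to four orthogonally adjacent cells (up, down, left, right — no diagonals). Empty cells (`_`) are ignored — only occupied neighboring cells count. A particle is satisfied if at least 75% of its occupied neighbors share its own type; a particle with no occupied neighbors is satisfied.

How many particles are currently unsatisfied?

(0,0)+ 1/1 ✓
(0,2)# 2/2 ✓
(0,3)# 2/3 ✗
(0,4)+ 0/2 ✗
(1,0)+ 3/3 ✓
(1,1)+ 1/2 ✗
(1,2)# 3/4 ✓
(1,3)# 4/4 ✓
(1,4)# 1/3 ✗
(2,0)+ 1/1 ✓
(2,2)# 3/3 ✓
(2,3)# 3/4 ✓
(2,4)+ 0/2 ✗
(3,1)+ 0/1 ✗
(3,2)# 2/4 ✗
(3,3)# 3/3 ✓
(4,0)+ 0/0 ✓
(4,2)+ 1/3 ✗
(4,3)# 2/3 ✗
(5,1)+ 1/1 ✓
(5,2)+ 2/3 ✗
(5,3)# 1/2 ✗
Unsatisfied: (0,3), (0,4), (1,1), (1,4), (2,4), (3,1), (3,2), (4,2), (4,3), (5,2), (5,3) — 11 in total.

11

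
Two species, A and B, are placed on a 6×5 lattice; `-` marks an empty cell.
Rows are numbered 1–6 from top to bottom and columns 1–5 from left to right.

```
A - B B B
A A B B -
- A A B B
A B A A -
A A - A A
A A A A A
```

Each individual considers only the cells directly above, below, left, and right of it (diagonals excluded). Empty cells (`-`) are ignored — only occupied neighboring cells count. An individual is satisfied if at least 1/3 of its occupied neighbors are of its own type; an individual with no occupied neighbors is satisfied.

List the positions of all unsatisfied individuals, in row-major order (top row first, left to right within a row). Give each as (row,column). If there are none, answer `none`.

(4,2)

Row 1: (1,1)A 1/1 ✓ · (1,3)B 2/2 ✓ · (1,4)B 3/3 ✓ · (1,5)B 1/1 ✓
Row 2: (2,1)A 2/2 ✓ · (2,2)A 2/3 ✓ · (2,3)B 2/4 ✓ · (2,4)B 3/3 ✓
Row 3: (3,2)A 2/3 ✓ · (3,3)A 2/4 ✓ · (3,4)B 2/4 ✓ · (3,5)B 1/1 ✓
Row 4: (4,1)A 1/2 ✓ · (4,2)B 0/4 ✗ · (4,3)A 2/3 ✓ · (4,4)A 2/3 ✓
Row 5: (5,1)A 3/3 ✓ · (5,2)A 2/3 ✓ · (5,4)A 3/3 ✓ · (5,5)A 2/2 ✓
Row 6: (6,1)A 2/2 ✓ · (6,2)A 3/3 ✓ · (6,3)A 2/2 ✓ · (6,4)A 3/3 ✓ · (6,5)A 2/2 ✓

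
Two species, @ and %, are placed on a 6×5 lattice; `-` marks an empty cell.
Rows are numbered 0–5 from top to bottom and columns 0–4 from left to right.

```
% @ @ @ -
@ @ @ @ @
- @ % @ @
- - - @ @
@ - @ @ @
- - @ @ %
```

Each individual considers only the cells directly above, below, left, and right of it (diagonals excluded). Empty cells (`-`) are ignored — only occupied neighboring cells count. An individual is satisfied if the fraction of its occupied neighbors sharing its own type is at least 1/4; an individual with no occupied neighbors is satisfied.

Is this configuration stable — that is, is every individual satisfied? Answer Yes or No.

No

Row 0: (0,0)% 0/2 ✗ · (0,1)@ 2/3 ✓ · (0,2)@ 3/3 ✓ · (0,3)@ 2/2 ✓
Row 1: (1,0)@ 1/2 ✓ · (1,1)@ 4/4 ✓ · (1,2)@ 3/4 ✓ · (1,3)@ 4/4 ✓ · (1,4)@ 2/2 ✓
Row 2: (2,1)@ 1/2 ✓ · (2,2)% 0/3 ✗ · (2,3)@ 3/4 ✓ · (2,4)@ 3/3 ✓
Row 3: (3,3)@ 3/3 ✓ · (3,4)@ 3/3 ✓
Row 4: (4,0)@ 0/0 ✓ · (4,2)@ 2/2 ✓ · (4,3)@ 4/4 ✓ · (4,4)@ 2/3 ✓
Row 5: (5,2)@ 2/2 ✓ · (5,3)@ 2/3 ✓ · (5,4)% 0/2 ✗
For instance (0,0) has only 0/2 same-type neighbors, below 1/4.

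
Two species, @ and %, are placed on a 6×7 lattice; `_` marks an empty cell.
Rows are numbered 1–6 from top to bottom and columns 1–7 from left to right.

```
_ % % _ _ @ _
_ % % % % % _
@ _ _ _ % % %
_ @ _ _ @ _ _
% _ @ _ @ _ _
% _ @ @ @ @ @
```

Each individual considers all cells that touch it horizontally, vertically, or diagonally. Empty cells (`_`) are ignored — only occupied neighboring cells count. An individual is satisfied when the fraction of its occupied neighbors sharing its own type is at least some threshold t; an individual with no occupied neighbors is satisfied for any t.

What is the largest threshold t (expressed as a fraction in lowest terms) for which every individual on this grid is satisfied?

Row 1: (1,2)% 3/3 · (1,3)% 4/4 · (1,6)@ 0/2
Row 2: (2,2)% 3/4 · (2,3)% 4/4 · (2,4)% 4/4 · (2,5)% 4/5 · (2,6)% 4/5
Row 3: (3,1)@ 1/2 · (3,5)% 4/5 · (3,6)% 4/5 · (3,7)% 2/2
Row 4: (4,2)@ 2/3 · (4,5)@ 1/3
Row 5: (5,1)% 1/2 · (5,3)@ 3/3 · (5,5)@ 4/4
Row 6: (6,1)% 1/1 · (6,3)@ 2/2 · (6,4)@ 4/4 · (6,5)@ 3/3 · (6,6)@ 3/3 · (6,7)@ 1/1
The smallest same-type fraction is 0/2 at (1,6), which reduces to 0/1. Any threshold above that leaves this individual unsatisfied.

0/1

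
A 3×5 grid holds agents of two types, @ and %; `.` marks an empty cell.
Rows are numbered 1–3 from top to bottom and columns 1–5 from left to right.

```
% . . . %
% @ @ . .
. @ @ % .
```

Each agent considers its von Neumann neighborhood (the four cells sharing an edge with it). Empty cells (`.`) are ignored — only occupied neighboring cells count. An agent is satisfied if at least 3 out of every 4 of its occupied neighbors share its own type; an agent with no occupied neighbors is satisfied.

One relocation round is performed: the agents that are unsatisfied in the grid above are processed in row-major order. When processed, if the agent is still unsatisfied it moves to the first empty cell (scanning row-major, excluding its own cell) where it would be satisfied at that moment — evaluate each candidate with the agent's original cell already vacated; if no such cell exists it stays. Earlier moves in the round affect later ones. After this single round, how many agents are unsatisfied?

Initially unsatisfied (in order): (2,1), (2,2), (3,3), (3,4).
  (2,1) → (1,4).
  (2,2): now satisfied by earlier moves; stays.
  (3,3) → (3,1).
  (3,4): now satisfied by earlier moves; stays.
Resulting grid:
% . . % %
. @ @ . .
@ @ . % .
All satisfied now.

0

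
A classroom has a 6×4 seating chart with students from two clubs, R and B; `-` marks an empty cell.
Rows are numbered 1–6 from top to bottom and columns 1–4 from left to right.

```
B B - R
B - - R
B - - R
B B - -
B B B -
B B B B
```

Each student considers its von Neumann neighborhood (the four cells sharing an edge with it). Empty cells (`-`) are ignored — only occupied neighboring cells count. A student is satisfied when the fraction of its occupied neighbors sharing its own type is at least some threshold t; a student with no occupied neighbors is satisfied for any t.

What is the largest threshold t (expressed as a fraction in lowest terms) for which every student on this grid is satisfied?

Row 1: (1,1)B 2/2 · (1,2)B 1/1 · (1,4)R 1/1
Row 2: (2,1)B 2/2 · (2,4)R 2/2
Row 3: (3,1)B 2/2 · (3,4)R 1/1
Row 4: (4,1)B 3/3 · (4,2)B 2/2
Row 5: (5,1)B 3/3 · (5,2)B 4/4 · (5,3)B 2/2
Row 6: (6,1)B 2/2 · (6,2)B 3/3 · (6,3)B 3/3 · (6,4)B 1/1
The smallest same-type fraction is 2/2 at (1,1), which reduces to 1/1. Any threshold above that leaves this student unsatisfied.

1/1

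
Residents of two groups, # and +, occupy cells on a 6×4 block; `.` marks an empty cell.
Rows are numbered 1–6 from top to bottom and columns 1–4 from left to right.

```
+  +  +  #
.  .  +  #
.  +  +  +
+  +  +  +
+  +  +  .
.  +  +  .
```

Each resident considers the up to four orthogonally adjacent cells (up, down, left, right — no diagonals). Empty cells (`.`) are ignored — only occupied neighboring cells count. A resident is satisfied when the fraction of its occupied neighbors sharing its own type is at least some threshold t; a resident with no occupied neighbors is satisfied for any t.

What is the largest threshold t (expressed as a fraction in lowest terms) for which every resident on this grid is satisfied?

1/3

Row 1: (1,1)+ 1/1 · (1,2)+ 2/2 · (1,3)+ 2/3 · (1,4)# 1/2
Row 2: (2,3)+ 2/3 · (2,4)# 1/3
Row 3: (3,2)+ 2/2 · (3,3)+ 4/4 · (3,4)+ 2/3
Row 4: (4,1)+ 2/2 · (4,2)+ 4/4 · (4,3)+ 4/4 · (4,4)+ 2/2
Row 5: (5,1)+ 2/2 · (5,2)+ 4/4 · (5,3)+ 3/3
Row 6: (6,2)+ 2/2 · (6,3)+ 2/2
The smallest same-type fraction is 1/3 at (2,4), which reduces to 1/3. Any threshold above that leaves this resident unsatisfied.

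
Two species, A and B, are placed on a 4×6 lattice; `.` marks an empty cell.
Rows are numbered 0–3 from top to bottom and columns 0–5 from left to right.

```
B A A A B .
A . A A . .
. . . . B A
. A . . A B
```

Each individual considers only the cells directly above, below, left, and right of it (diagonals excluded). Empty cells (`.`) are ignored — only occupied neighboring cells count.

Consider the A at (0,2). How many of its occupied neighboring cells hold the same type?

Occupied neighbors of (0,2): (1,2)=A, (0,1)=A, (0,3)=A.
Same type (A): 3 of 3.

3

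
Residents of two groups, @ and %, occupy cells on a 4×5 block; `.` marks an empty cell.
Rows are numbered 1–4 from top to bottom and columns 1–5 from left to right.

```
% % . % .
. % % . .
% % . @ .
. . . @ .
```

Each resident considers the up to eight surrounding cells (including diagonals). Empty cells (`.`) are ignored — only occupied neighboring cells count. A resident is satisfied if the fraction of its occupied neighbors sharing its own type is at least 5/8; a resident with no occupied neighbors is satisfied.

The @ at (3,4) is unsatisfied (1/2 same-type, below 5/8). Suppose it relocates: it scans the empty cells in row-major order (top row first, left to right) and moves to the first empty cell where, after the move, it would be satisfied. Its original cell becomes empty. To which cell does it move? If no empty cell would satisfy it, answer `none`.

Vacating (3,4). Empty cells in order:
  (1,3): 0/4 same-type → still unsatisfied.
  (1,5): 0/1 same-type → still unsatisfied.
  (2,1): 0/5 same-type → still unsatisfied.
  (2,4): 0/2 same-type → still unsatisfied.
  (2,5): 0/1 same-type → still unsatisfied.
  (3,3): 1/4 same-type → still unsatisfied.
  (3,5): 1/1 same-type → satisfied — stop here.

(3,5)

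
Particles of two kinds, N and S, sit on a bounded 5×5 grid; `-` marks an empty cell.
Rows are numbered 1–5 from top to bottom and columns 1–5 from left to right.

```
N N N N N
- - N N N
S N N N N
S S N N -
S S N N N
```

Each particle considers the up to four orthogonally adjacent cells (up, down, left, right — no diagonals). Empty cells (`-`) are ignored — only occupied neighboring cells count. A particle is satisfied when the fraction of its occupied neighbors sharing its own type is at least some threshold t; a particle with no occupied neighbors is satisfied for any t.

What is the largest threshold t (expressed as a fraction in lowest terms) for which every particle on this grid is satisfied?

1/3

Row 1: (1,1)N 1/1 · (1,2)N 2/2 · (1,3)N 3/3 · (1,4)N 3/3 · (1,5)N 2/2
Row 2: (2,3)N 3/3 · (2,4)N 4/4 · (2,5)N 3/3
Row 3: (3,1)S 1/2 · (3,2)N 1/3 · (3,3)N 4/4 · (3,4)N 4/4 · (3,5)N 2/2
Row 4: (4,1)S 3/3 · (4,2)S 2/4 · (4,3)N 3/4 · (4,4)N 3/3
Row 5: (5,1)S 2/2 · (5,2)S 2/3 · (5,3)N 2/3 · (5,4)N 3/3 · (5,5)N 1/1
The smallest same-type fraction is 1/3 at (3,2), which reduces to 1/3. Any threshold above that leaves this particle unsatisfied.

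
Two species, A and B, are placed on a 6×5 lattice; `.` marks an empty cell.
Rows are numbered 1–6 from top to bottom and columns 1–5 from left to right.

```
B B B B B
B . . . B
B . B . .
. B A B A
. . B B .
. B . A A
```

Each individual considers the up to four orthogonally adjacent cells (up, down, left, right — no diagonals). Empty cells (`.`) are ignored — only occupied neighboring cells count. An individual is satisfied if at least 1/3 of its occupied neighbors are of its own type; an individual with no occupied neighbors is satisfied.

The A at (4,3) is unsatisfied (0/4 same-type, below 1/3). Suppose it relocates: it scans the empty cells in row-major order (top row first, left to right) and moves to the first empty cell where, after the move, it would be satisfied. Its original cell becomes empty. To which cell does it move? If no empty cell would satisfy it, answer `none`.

Vacating (4,3). Empty cells in order:
  (2,2): 0/2 same-type → still unsatisfied.
  (2,3): 0/2 same-type → still unsatisfied.
  (2,4): 0/2 same-type → still unsatisfied.
  (3,2): 0/3 same-type → still unsatisfied.
  (3,4): 0/2 same-type → still unsatisfied.
  (3,5): 1/2 same-type → satisfied — stop here.

(3,5)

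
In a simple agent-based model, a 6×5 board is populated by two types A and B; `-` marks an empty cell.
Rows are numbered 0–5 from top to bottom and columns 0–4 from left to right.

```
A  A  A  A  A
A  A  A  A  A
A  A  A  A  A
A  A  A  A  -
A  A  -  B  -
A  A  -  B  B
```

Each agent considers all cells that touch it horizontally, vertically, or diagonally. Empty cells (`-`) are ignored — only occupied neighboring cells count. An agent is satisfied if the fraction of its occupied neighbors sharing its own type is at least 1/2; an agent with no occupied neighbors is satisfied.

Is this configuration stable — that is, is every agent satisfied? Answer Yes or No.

Yes

(0,0)A 3/3 ✓
(0,1)A 5/5 ✓
(0,2)A 5/5 ✓
(0,3)A 5/5 ✓
(0,4)A 3/3 ✓
(1,0)A 5/5 ✓
(1,1)A 8/8 ✓
(1,2)A 8/8 ✓
(1,3)A 8/8 ✓
(1,4)A 5/5 ✓
(2,0)A 5/5 ✓
(2,1)A 8/8 ✓
(2,2)A 8/8 ✓
(2,3)A 7/7 ✓
(2,4)A 4/4 ✓
(3,0)A 5/5 ✓
(3,1)A 7/7 ✓
(3,2)A 6/7 ✓
(3,3)A 4/5 ✓
(4,0)A 5/5 ✓
(4,1)A 6/6 ✓
(4,3)B 2/4 ✓
(5,0)A 3/3 ✓
(5,1)A 3/3 ✓
(5,3)B 2/2 ✓
(5,4)B 2/2 ✓
All meet the threshold, so the configuration is stable.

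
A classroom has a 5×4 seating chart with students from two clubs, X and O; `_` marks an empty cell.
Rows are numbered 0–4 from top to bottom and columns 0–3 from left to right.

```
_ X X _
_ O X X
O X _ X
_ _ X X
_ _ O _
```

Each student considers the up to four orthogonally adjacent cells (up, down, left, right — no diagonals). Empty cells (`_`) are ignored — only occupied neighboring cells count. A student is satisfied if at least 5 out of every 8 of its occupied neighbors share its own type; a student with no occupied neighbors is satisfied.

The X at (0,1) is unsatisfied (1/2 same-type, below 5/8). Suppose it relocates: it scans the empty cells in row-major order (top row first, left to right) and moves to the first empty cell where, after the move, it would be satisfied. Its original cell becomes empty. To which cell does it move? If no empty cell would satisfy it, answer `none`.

Vacating (0,1). Empty cells in order:
  (0,0): 0/0 same-type → satisfied — stop here.

(0,0)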